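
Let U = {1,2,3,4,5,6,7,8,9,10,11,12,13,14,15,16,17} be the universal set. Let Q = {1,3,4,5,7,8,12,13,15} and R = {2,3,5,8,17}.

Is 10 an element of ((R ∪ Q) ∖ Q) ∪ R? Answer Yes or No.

10 ∉ R and 10 ∉ Q, so 10 ∉ R ∪ Q
10 ∉ (R ∪ Q) and 10 ∉ Q, so 10 ∉ (R ∪ Q) ∖ Q
10 ∉ ((R ∪ Q) ∖ Q) and 10 ∉ R, so 10 ∉ ((R ∪ Q) ∖ Q) ∪ R

No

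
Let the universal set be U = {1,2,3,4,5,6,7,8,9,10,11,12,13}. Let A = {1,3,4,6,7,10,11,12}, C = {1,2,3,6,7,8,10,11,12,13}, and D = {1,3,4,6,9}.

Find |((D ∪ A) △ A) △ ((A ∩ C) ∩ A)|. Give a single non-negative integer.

D ∪ A = {1,3,4,6,7,9,10,11,12}
(D ∪ A) △ A = {9}
A ∩ C = {1,3,6,7,10,11,12}
(A ∩ C) ∩ A = {1,3,6,7,10,11,12}
((D ∪ A) △ A) △ ((A ∩ C) ∩ A) = {1,3,6,7,9,10,11,12}
|((D ∪ A) △ A) △ ((A ∩ C) ∩ A)| = 8

8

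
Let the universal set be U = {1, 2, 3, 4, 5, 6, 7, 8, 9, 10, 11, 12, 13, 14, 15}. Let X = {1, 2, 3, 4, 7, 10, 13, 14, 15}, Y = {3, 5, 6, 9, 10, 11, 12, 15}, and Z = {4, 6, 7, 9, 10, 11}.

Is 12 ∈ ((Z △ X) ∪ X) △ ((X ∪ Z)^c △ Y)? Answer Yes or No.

No

12 ∉ Z and 12 ∉ X, so 12 ∉ Z △ X
12 ∉ (Z △ X) and 12 ∉ X, so 12 ∉ (Z △ X) ∪ X
12 ∉ X and 12 ∉ Z, so 12 ∉ X ∪ Z
12 ∈ (X ∪ Z)^c since 12 ∉ (X ∪ Z)
12 ∈ (X ∪ Z)^c and 12 ∈ Y, so 12 ∉ (X ∪ Z)^c △ Y
12 ∉ ((Z △ X) ∪ X) and 12 ∉ ((X ∪ Z)^c △ Y), so 12 ∉ ((Z △ X) ∪ X) △ ((X ∪ Z)^c △ Y)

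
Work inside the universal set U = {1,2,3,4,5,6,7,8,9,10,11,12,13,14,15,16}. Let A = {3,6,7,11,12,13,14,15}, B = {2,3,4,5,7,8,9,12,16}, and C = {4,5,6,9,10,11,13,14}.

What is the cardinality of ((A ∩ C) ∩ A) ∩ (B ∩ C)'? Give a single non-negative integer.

4

A ∩ C = {6,11,13,14}
(A ∩ C) ∩ A = {6,11,13,14}
B ∩ C = {4,5,9}
(B ∩ C)' = {1,2,3,6,7,8,10,11,12,13,14,15,16}
((A ∩ C) ∩ A) ∩ (B ∩ C)' = {6,11,13,14}
|((A ∩ C) ∩ A) ∩ (B ∩ C)'| = 4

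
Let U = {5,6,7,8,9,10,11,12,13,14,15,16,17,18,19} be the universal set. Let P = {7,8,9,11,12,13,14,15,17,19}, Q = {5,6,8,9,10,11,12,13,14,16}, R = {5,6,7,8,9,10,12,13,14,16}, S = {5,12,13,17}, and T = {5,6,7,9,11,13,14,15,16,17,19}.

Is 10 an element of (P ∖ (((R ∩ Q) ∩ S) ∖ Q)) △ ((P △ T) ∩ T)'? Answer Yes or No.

Yes

10 ∈ R and 10 ∈ Q, so 10 ∈ R ∩ Q
10 ∈ (R ∩ Q) and 10 ∉ S, so 10 ∉ (R ∩ Q) ∩ S
10 ∉ ((R ∩ Q) ∩ S) and 10 ∈ Q, so 10 ∉ ((R ∩ Q) ∩ S) ∖ Q
10 ∉ P and 10 ∉ (((R ∩ Q) ∩ S) ∖ Q), so 10 ∉ P ∖ (((R ∩ Q) ∩ S) ∖ Q)
10 ∉ P and 10 ∉ T, so 10 ∉ P △ T
10 ∉ (P △ T) and 10 ∉ T, so 10 ∉ (P △ T) ∩ T
10 ∈ ((P △ T) ∩ T)' since 10 ∉ ((P △ T) ∩ T)
10 ∉ (P ∖ (((R ∩ Q) ∩ S) ∖ Q)) and 10 ∈ ((P △ T) ∩ T)', so 10 ∈ (P ∖ (((R ∩ Q) ∩ S) ∖ Q)) △ ((P △ T) ∩ T)'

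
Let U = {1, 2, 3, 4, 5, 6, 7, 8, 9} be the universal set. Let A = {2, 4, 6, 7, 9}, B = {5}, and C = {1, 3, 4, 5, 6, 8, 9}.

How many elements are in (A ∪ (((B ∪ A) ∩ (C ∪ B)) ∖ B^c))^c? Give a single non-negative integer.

3

B ∪ A = {2, 4, 5, 6, 7, 9}
C ∪ B = {1, 3, 4, 5, 6, 8, 9}
(B ∪ A) ∩ (C ∪ B) = {4, 5, 6, 9}
B^c = {1, 2, 3, 4, 6, 7, 8, 9}
((B ∪ A) ∩ (C ∪ B)) ∖ B^c = {5}
A ∪ (((B ∪ A) ∩ (C ∪ B)) ∖ B^c) = {2, 4, 5, 6, 7, 9}
(A ∪ (((B ∪ A) ∩ (C ∪ B)) ∖ B^c))^c = {1, 3, 8}
|(A ∪ (((B ∪ A) ∩ (C ∪ B)) ∖ B^c))^c| = 3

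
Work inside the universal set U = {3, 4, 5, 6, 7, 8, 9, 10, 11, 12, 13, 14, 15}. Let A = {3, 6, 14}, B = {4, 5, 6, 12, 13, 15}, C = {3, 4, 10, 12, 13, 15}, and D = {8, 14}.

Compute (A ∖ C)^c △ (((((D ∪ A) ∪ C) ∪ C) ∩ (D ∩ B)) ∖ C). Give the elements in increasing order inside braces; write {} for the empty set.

{3, 4, 5, 7, 8, 9, 10, 11, 12, 13, 15}

A ∖ C = {6, 14}
(A ∖ C)^c = {3, 4, 5, 7, 8, 9, 10, 11, 12, 13, 15}
D ∪ A = {3, 6, 8, 14}
(D ∪ A) ∪ C = {3, 4, 6, 8, 10, 12, 13, 14, 15}
((D ∪ A) ∪ C) ∪ C = {3, 4, 6, 8, 10, 12, 13, 14, 15}
D ∩ B = {}
(((D ∪ A) ∪ C) ∪ C) ∩ (D ∩ B) = {}
((((D ∪ A) ∪ C) ∪ C) ∩ (D ∩ B)) ∖ C = {}
(A ∖ C)^c △ (((((D ∪ A) ∪ C) ∪ C) ∩ (D ∩ B)) ∖ C) = {3, 4, 5, 7, 8, 9, 10, 11, 12, 13, 15}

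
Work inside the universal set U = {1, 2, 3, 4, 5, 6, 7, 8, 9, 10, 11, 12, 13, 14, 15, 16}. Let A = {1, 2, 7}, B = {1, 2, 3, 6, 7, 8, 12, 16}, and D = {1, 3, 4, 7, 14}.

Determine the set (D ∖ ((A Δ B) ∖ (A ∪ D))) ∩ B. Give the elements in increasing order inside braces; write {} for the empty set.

A Δ B = {3, 6, 8, 12, 16}
A ∪ D = {1, 2, 3, 4, 7, 14}
(A Δ B) ∖ (A ∪ D) = {6, 8, 12, 16}
D ∖ ((A Δ B) ∖ (A ∪ D)) = {1, 3, 4, 7, 14}
(D ∖ ((A Δ B) ∖ (A ∪ D))) ∩ B = {1, 3, 7}

{1, 3, 7}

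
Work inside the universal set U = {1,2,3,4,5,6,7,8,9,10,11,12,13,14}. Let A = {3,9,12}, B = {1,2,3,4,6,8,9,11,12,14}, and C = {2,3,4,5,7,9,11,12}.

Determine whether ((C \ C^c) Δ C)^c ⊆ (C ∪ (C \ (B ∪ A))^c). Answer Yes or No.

C^c = {1,6,8,10,13,14}
C \ C^c = {2,3,4,5,7,9,11,12}
(C \ C^c) Δ C = {}
((C \ C^c) Δ C)^c = {1,2,3,4,5,6,7,8,9,10,11,12,13,14}
B ∪ A = {1,2,3,4,6,8,9,11,12,14}
C \ (B ∪ A) = {5,7}
(C \ (B ∪ A))^c = {1,2,3,4,6,8,9,10,11,12,13,14}
C ∪ (C \ (B ∪ A))^c = {1,2,3,4,5,6,7,8,9,10,11,12,13,14}
Every element of {1,2,3,4,5,6,7,8,9,10,11,12,13,14} is in {1,2,3,4,5,6,7,8,9,10,11,12,13,14}, so ((C \ C^c) Δ C)^c ⊆ C ∪ (C \ (B ∪ A))^c.

Yes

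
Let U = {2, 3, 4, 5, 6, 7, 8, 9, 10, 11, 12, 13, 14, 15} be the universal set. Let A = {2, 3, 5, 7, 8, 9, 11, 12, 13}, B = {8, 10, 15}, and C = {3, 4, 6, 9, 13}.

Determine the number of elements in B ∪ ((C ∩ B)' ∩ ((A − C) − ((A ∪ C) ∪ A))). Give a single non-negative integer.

3

C ∩ B = {}
(C ∩ B)' = {2, 3, 4, 5, 6, 7, 8, 9, 10, 11, 12, 13, 14, 15}
A − C = {2, 5, 7, 8, 11, 12}
A ∪ C = {2, 3, 4, 5, 6, 7, 8, 9, 11, 12, 13}
(A ∪ C) ∪ A = {2, 3, 4, 5, 6, 7, 8, 9, 11, 12, 13}
(A − C) − ((A ∪ C) ∪ A) = {}
(C ∩ B)' ∩ ((A − C) − ((A ∪ C) ∪ A)) = {}
B ∪ ((C ∩ B)' ∩ ((A − C) − ((A ∪ C) ∪ A))) = {8, 10, 15}
|B ∪ ((C ∩ B)' ∩ ((A − C) − ((A ∪ C) ∪ A)))| = 3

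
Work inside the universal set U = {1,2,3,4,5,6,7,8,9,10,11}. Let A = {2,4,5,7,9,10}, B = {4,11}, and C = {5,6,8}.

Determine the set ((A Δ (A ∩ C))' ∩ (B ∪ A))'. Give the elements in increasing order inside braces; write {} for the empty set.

A ∩ C = {5}
A Δ (A ∩ C) = {2,4,7,9,10}
(A Δ (A ∩ C))' = {1,3,5,6,8,11}
B ∪ A = {2,4,5,7,9,10,11}
(A Δ (A ∩ C))' ∩ (B ∪ A) = {5,11}
((A Δ (A ∩ C))' ∩ (B ∪ A))' = {1,2,3,4,6,7,8,9,10}

{1,2,3,4,6,7,8,9,10}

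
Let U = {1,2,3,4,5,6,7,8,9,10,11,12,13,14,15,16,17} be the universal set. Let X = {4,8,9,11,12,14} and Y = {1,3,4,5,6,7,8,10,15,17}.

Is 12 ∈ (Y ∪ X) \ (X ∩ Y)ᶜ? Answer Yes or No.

12 ∉ Y and 12 ∈ X, so 12 ∈ Y ∪ X
12 ∈ X and 12 ∉ Y, so 12 ∉ X ∩ Y
12 ∈ (X ∩ Y)ᶜ since 12 ∉ (X ∩ Y)
12 ∈ (Y ∪ X) and 12 ∈ (X ∩ Y)ᶜ, so 12 ∉ (Y ∪ X) \ (X ∩ Y)ᶜ

No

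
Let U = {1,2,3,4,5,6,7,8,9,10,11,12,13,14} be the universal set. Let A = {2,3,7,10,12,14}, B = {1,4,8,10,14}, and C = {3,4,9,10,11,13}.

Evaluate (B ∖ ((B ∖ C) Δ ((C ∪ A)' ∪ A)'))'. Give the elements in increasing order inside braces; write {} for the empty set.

B ∖ C = {1,8,14}
C ∪ A = {2,3,4,7,9,10,11,12,13,14}
(C ∪ A)' = {1,5,6,8}
(C ∪ A)' ∪ A = {1,2,3,5,6,7,8,10,12,14}
((C ∪ A)' ∪ A)' = {4,9,11,13}
(B ∖ C) Δ ((C ∪ A)' ∪ A)' = {1,4,8,9,11,13,14}
B ∖ ((B ∖ C) Δ ((C ∪ A)' ∪ A)') = {10}
(B ∖ ((B ∖ C) Δ ((C ∪ A)' ∪ A)'))' = {1,2,3,4,5,6,7,8,9,11,12,13,14}

{1,2,3,4,5,6,7,8,9,11,12,13,14}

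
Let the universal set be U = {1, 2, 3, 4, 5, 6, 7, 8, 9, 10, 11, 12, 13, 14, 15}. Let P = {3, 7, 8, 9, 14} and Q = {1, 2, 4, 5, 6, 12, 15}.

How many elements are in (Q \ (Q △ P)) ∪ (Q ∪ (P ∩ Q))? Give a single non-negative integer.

Q △ P = {1, 2, 3, 4, 5, 6, 7, 8, 9, 12, 14, 15}
Q \ (Q △ P) = {}
P ∩ Q = {}
Q ∪ (P ∩ Q) = {1, 2, 4, 5, 6, 12, 15}
(Q \ (Q △ P)) ∪ (Q ∪ (P ∩ Q)) = {1, 2, 4, 5, 6, 12, 15}
|(Q \ (Q △ P)) ∪ (Q ∪ (P ∩ Q))| = 7

7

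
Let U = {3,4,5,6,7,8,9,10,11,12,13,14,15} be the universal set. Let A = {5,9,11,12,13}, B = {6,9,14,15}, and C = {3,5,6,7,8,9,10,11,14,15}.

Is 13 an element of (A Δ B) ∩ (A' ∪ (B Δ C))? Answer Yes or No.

No

13 ∈ A and 13 ∉ B, so 13 ∈ A Δ B
13 ∈ A, so 13 ∉ A'
13 ∉ B and 13 ∉ C, so 13 ∉ B Δ C
13 ∉ A' and 13 ∉ (B Δ C), so 13 ∉ A' ∪ (B Δ C)
13 ∈ (A Δ B) and 13 ∉ (A' ∪ (B Δ C)), so 13 ∉ (A Δ B) ∩ (A' ∪ (B Δ C))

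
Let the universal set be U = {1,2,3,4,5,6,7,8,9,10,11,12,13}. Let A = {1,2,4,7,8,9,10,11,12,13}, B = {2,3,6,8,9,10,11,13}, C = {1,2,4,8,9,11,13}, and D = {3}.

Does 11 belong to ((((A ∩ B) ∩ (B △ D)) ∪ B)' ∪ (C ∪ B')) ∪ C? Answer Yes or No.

11 ∈ A and 11 ∈ B, so 11 ∈ A ∩ B
11 ∈ B and 11 ∉ D, so 11 ∈ B △ D
11 ∈ (A ∩ B) and 11 ∈ (B △ D), so 11 ∈ (A ∩ B) ∩ (B △ D)
11 ∈ ((A ∩ B) ∩ (B △ D)) and 11 ∈ B, so 11 ∈ ((A ∩ B) ∩ (B △ D)) ∪ B
11 ∉ (((A ∩ B) ∩ (B △ D)) ∪ B)' since 11 ∈ (((A ∩ B) ∩ (B △ D)) ∪ B)
11 ∈ B, so 11 ∉ B'
11 ∈ C and 11 ∉ B', so 11 ∈ C ∪ B'
11 ∉ (((A ∩ B) ∩ (B △ D)) ∪ B)' and 11 ∈ (C ∪ B'), so 11 ∈ (((A ∩ B) ∩ (B △ D)) ∪ B)' ∪ (C ∪ B')
11 ∈ ((((A ∩ B) ∩ (B △ D)) ∪ B)' ∪ (C ∪ B')) and 11 ∈ C, so 11 ∈ ((((A ∩ B) ∩ (B △ D)) ∪ B)' ∪ (C ∪ B')) ∪ C

Yes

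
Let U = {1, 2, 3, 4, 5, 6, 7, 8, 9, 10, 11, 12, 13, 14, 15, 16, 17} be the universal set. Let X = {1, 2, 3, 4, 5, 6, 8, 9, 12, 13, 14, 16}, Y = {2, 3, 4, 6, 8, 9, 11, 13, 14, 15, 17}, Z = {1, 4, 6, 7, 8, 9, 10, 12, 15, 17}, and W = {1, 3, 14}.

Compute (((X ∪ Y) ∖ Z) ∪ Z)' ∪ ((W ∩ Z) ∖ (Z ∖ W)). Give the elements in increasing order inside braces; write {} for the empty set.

X ∪ Y = {1, 2, 3, 4, 5, 6, 8, 9, 11, 12, 13, 14, 15, 16, 17}
(X ∪ Y) ∖ Z = {2, 3, 5, 11, 13, 14, 16}
((X ∪ Y) ∖ Z) ∪ Z = {1, 2, 3, 4, 5, 6, 7, 8, 9, 10, 11, 12, 13, 14, 15, 16, 17}
(((X ∪ Y) ∖ Z) ∪ Z)' = {}
W ∩ Z = {1}
Z ∖ W = {4, 6, 7, 8, 9, 10, 12, 15, 17}
(W ∩ Z) ∖ (Z ∖ W) = {1}
(((X ∪ Y) ∖ Z) ∪ Z)' ∪ ((W ∩ Z) ∖ (Z ∖ W)) = {1}

{1}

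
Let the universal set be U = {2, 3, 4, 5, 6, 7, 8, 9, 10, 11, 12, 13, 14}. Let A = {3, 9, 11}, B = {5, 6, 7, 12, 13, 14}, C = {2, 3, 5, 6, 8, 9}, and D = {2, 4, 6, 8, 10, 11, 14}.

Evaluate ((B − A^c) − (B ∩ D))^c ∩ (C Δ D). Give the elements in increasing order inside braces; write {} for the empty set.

A^c = {2, 4, 5, 6, 7, 8, 10, 12, 13, 14}
B − A^c = {}
B ∩ D = {6, 14}
(B − A^c) − (B ∩ D) = {}
((B − A^c) − (B ∩ D))^c = {2, 3, 4, 5, 6, 7, 8, 9, 10, 11, 12, 13, 14}
C Δ D = {3, 4, 5, 9, 10, 11, 14}
((B − A^c) − (B ∩ D))^c ∩ (C Δ D) = {3, 4, 5, 9, 10, 11, 14}

{3, 4, 5, 9, 10, 11, 14}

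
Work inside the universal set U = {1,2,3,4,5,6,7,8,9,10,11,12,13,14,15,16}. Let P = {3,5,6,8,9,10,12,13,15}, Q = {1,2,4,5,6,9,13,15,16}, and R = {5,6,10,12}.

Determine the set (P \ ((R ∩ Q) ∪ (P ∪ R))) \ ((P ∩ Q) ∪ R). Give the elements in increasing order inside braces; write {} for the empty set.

{}

R ∩ Q = {5,6}
P ∪ R = {3,5,6,8,9,10,12,13,15}
(R ∩ Q) ∪ (P ∪ R) = {3,5,6,8,9,10,12,13,15}
P \ ((R ∩ Q) ∪ (P ∪ R)) = {}
P ∩ Q = {5,6,9,13,15}
(P ∩ Q) ∪ R = {5,6,9,10,12,13,15}
(P \ ((R ∩ Q) ∪ (P ∪ R))) \ ((P ∩ Q) ∪ R) = {}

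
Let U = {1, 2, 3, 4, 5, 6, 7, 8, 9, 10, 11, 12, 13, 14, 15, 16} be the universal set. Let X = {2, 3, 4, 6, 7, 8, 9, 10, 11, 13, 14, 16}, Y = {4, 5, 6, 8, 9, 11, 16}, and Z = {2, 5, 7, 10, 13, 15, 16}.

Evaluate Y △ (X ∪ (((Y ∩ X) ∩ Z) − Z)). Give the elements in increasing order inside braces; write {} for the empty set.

{2, 3, 5, 7, 10, 13, 14}

Y ∩ X = {4, 6, 8, 9, 11, 16}
(Y ∩ X) ∩ Z = {16}
((Y ∩ X) ∩ Z) − Z = {}
X ∪ (((Y ∩ X) ∩ Z) − Z) = {2, 3, 4, 6, 7, 8, 9, 10, 11, 13, 14, 16}
Y △ (X ∪ (((Y ∩ X) ∩ Z) − Z)) = {2, 3, 5, 7, 10, 13, 14}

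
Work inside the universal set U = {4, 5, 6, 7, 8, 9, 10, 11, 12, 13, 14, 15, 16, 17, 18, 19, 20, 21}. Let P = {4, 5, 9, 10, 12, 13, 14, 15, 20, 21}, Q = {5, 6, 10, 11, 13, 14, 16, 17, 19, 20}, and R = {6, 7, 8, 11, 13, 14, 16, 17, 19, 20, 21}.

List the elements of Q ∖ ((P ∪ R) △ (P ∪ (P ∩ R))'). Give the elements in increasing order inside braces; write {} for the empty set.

{6, 11, 16, 17, 19}

P ∪ R = {4, 5, 6, 7, 8, 9, 10, 11, 12, 13, 14, 15, 16, 17, 19, 20, 21}
P ∩ R = {13, 14, 20, 21}
P ∪ (P ∩ R) = {4, 5, 9, 10, 12, 13, 14, 15, 20, 21}
(P ∪ (P ∩ R))' = {6, 7, 8, 11, 16, 17, 18, 19}
(P ∪ R) △ (P ∪ (P ∩ R))' = {4, 5, 9, 10, 12, 13, 14, 15, 18, 20, 21}
Q ∖ ((P ∪ R) △ (P ∪ (P ∩ R))') = {6, 11, 16, 17, 19}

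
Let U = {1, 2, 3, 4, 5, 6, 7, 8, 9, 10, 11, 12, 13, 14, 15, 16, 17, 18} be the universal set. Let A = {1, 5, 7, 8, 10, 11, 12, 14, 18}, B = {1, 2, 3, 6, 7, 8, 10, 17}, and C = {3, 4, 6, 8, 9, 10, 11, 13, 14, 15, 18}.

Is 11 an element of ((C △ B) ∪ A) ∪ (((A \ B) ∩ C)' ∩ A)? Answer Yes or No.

11 ∈ C and 11 ∉ B, so 11 ∈ C △ B
11 ∈ (C △ B) and 11 ∈ A, so 11 ∈ (C △ B) ∪ A
11 ∈ A and 11 ∉ B, so 11 ∈ A \ B
11 ∈ (A \ B) and 11 ∈ C, so 11 ∈ (A \ B) ∩ C
11 ∉ ((A \ B) ∩ C)' since 11 ∈ ((A \ B) ∩ C)
11 ∉ ((A \ B) ∩ C)' and 11 ∈ A, so 11 ∉ ((A \ B) ∩ C)' ∩ A
11 ∈ ((C △ B) ∪ A) and 11 ∉ (((A \ B) ∩ C)' ∩ A), so 11 ∈ ((C △ B) ∪ A) ∪ (((A \ B) ∩ C)' ∩ A)

Yes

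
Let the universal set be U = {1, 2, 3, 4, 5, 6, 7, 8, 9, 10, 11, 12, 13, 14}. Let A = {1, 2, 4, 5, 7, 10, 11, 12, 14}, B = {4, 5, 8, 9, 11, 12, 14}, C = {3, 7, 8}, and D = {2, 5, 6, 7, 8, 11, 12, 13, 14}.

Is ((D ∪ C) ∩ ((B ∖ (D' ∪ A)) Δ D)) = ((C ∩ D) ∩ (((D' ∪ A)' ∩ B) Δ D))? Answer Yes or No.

D ∪ C = {2, 3, 5, 6, 7, 8, 11, 12, 13, 14}
D' = {1, 3, 4, 9, 10}
D' ∪ A = {1, 2, 3, 4, 5, 7, 9, 10, 11, 12, 14}
B ∖ (D' ∪ A) = {8}
(B ∖ (D' ∪ A)) Δ D = {2, 5, 6, 7, 11, 12, 13, 14}
(D ∪ C) ∩ ((B ∖ (D' ∪ A)) Δ D) = {2, 5, 6, 7, 11, 12, 13, 14}
C ∩ D = {7, 8}
(D' ∪ A)' = {6, 8, 13}
(D' ∪ A)' ∩ B = {8}
((D' ∪ A)' ∩ B) Δ D = {2, 5, 6, 7, 11, 12, 13, 14}
(C ∩ D) ∩ (((D' ∪ A)' ∩ B) Δ D) = {7}
2 ∈ (D ∪ C) ∩ ((B ∖ (D' ∪ A)) Δ D) but 2 ∉ (C ∩ D) ∩ (((D' ∪ A)' ∩ B) Δ D), so they differ.

No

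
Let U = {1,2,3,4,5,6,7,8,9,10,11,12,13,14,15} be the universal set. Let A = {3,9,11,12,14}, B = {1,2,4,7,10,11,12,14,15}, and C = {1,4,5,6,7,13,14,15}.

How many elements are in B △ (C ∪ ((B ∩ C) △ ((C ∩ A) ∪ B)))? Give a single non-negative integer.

B ∩ C = {1,4,7,14,15}
C ∩ A = {14}
(C ∩ A) ∪ B = {1,2,4,7,10,11,12,14,15}
(B ∩ C) △ ((C ∩ A) ∪ B) = {2,10,11,12}
C ∪ ((B ∩ C) △ ((C ∩ A) ∪ B)) = {1,2,4,5,6,7,10,11,12,13,14,15}
B △ (C ∪ ((B ∩ C) △ ((C ∩ A) ∪ B))) = {5,6,13}
|B △ (C ∪ ((B ∩ C) △ ((C ∩ A) ∪ B)))| = 3

3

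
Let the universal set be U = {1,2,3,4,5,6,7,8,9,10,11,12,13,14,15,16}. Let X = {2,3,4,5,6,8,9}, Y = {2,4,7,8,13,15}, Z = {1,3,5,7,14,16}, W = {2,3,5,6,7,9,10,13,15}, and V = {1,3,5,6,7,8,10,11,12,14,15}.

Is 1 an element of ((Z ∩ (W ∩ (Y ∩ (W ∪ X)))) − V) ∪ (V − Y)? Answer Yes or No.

1 ∉ W and 1 ∉ X, so 1 ∉ W ∪ X
1 ∉ Y and 1 ∉ (W ∪ X), so 1 ∉ Y ∩ (W ∪ X)
1 ∉ W and 1 ∉ (Y ∩ (W ∪ X)), so 1 ∉ W ∩ (Y ∩ (W ∪ X))
1 ∈ Z and 1 ∉ (W ∩ (Y ∩ (W ∪ X))), so 1 ∉ Z ∩ (W ∩ (Y ∩ (W ∪ X)))
1 ∉ (Z ∩ (W ∩ (Y ∩ (W ∪ X)))) and 1 ∈ V, so 1 ∉ (Z ∩ (W ∩ (Y ∩ (W ∪ X)))) − V
1 ∈ V and 1 ∉ Y, so 1 ∈ V − Y
1 ∉ ((Z ∩ (W ∩ (Y ∩ (W ∪ X)))) − V) and 1 ∈ (V − Y), so 1 ∈ ((Z ∩ (W ∩ (Y ∩ (W ∪ X)))) − V) ∪ (V − Y)

Yes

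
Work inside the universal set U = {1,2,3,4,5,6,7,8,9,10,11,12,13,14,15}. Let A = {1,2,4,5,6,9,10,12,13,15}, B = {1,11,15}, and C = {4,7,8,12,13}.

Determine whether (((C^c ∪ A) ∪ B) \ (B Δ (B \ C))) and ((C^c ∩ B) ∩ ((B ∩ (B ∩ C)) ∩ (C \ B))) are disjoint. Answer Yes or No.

Yes

C^c = {1,2,3,5,6,9,10,11,14,15}
C^c ∪ A = {1,2,3,4,5,6,9,10,11,12,13,14,15}
(C^c ∪ A) ∪ B = {1,2,3,4,5,6,9,10,11,12,13,14,15}
B \ C = {1,11,15}
B Δ (B \ C) = {}
((C^c ∪ A) ∪ B) \ (B Δ (B \ C)) = {1,2,3,4,5,6,9,10,11,12,13,14,15}
C^c ∩ B = {1,11,15}
B ∩ C = {}
B ∩ (B ∩ C) = {}
C \ B = {4,7,8,12,13}
(B ∩ (B ∩ C)) ∩ (C \ B) = {}
(C^c ∩ B) ∩ ((B ∩ (B ∩ C)) ∩ (C \ B)) = {}
{1,2,3,4,5,6,9,10,11,12,13,14,15} and {} share no elements.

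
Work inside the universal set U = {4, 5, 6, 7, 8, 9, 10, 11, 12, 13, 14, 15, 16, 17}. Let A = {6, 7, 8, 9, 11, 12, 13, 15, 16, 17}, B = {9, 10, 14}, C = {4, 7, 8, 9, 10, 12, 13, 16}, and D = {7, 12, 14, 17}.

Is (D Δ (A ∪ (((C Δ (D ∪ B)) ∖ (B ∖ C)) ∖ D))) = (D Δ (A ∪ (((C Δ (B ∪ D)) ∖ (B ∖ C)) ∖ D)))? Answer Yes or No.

Yes

D ∪ B = {7, 9, 10, 12, 14, 17}
C Δ (D ∪ B) = {4, 8, 13, 14, 16, 17}
B ∖ C = {14}
(C Δ (D ∪ B)) ∖ (B ∖ C) = {4, 8, 13, 16, 17}
((C Δ (D ∪ B)) ∖ (B ∖ C)) ∖ D = {4, 8, 13, 16}
A ∪ (((C Δ (D ∪ B)) ∖ (B ∖ C)) ∖ D) = {4, 6, 7, 8, 9, 11, 12, 13, 15, 16, 17}
D Δ (A ∪ (((C Δ (D ∪ B)) ∖ (B ∖ C)) ∖ D)) = {4, 6, 8, 9, 11, 13, 14, 15, 16}
B ∪ D = {7, 9, 10, 12, 14, 17}
C Δ (B ∪ D) = {4, 8, 13, 14, 16, 17}
(C Δ (B ∪ D)) ∖ (B ∖ C) = {4, 8, 13, 16, 17}
((C Δ (B ∪ D)) ∖ (B ∖ C)) ∖ D = {4, 8, 13, 16}
A ∪ (((C Δ (B ∪ D)) ∖ (B ∖ C)) ∖ D) = {4, 6, 7, 8, 9, 11, 12, 13, 15, 16, 17}
D Δ (A ∪ (((C Δ (B ∪ D)) ∖ (B ∖ C)) ∖ D)) = {4, 6, 8, 9, 11, 13, 14, 15, 16}
Both equal {4, 6, 8, 9, 11, 13, 14, 15, 16}, so D Δ (A ∪ (((C Δ (D ∪ B)) ∖ (B ∖ C)) ∖ D)) = D Δ (A ∪ (((C Δ (B ∪ D)) ∖ (B ∖ C)) ∖ D)).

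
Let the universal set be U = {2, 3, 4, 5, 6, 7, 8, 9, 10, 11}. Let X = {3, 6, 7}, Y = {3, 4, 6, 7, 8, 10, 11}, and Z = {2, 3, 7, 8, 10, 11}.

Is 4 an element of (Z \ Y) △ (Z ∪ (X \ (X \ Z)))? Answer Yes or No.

No

4 ∉ Z and 4 ∈ Y, so 4 ∉ Z \ Y
4 ∉ X and 4 ∉ Z, so 4 ∉ X \ Z
4 ∉ X and 4 ∉ (X \ Z), so 4 ∉ X \ (X \ Z)
4 ∉ Z and 4 ∉ (X \ (X \ Z)), so 4 ∉ Z ∪ (X \ (X \ Z))
4 ∉ (Z \ Y) and 4 ∉ (Z ∪ (X \ (X \ Z))), so 4 ∉ (Z \ Y) △ (Z ∪ (X \ (X \ Z)))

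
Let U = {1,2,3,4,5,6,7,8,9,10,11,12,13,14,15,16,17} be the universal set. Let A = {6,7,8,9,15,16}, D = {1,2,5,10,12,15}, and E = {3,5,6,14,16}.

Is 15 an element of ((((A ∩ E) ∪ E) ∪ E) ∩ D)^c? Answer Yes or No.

15 ∈ A and 15 ∉ E, so 15 ∉ A ∩ E
15 ∉ (A ∩ E) and 15 ∉ E, so 15 ∉ (A ∩ E) ∪ E
15 ∉ ((A ∩ E) ∪ E) and 15 ∉ E, so 15 ∉ ((A ∩ E) ∪ E) ∪ E
15 ∉ (((A ∩ E) ∪ E) ∪ E) and 15 ∈ D, so 15 ∉ (((A ∩ E) ∪ E) ∪ E) ∩ D
15 ∈ ((((A ∩ E) ∪ E) ∪ E) ∩ D)^c since 15 ∉ ((((A ∩ E) ∪ E) ∪ E) ∩ D)

Yes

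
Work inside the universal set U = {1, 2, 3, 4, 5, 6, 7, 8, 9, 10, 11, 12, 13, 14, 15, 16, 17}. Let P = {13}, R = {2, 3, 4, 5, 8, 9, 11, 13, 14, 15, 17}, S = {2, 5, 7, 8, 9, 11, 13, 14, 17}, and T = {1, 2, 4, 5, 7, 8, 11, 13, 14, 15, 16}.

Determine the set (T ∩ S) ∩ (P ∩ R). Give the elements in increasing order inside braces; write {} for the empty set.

{13}

T ∩ S = {2, 5, 7, 8, 11, 13, 14}
P ∩ R = {13}
(T ∩ S) ∩ (P ∩ R) = {13}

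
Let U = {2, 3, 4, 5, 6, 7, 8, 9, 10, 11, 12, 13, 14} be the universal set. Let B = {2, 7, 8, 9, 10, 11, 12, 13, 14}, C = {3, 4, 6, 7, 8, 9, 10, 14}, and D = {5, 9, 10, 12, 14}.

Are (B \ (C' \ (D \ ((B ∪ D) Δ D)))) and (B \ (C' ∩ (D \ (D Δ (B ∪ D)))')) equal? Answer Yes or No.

Yes

C' = {2, 5, 11, 12, 13}
B ∪ D = {2, 5, 7, 8, 9, 10, 11, 12, 13, 14}
(B ∪ D) Δ D = {2, 7, 8, 11, 13}
D \ ((B ∪ D) Δ D) = {5, 9, 10, 12, 14}
C' \ (D \ ((B ∪ D) Δ D)) = {2, 11, 13}
B \ (C' \ (D \ ((B ∪ D) Δ D))) = {7, 8, 9, 10, 12, 14}
D Δ (B ∪ D) = {2, 7, 8, 11, 13}
D \ (D Δ (B ∪ D)) = {5, 9, 10, 12, 14}
(D \ (D Δ (B ∪ D)))' = {2, 3, 4, 6, 7, 8, 11, 13}
C' ∩ (D \ (D Δ (B ∪ D)))' = {2, 11, 13}
B \ (C' ∩ (D \ (D Δ (B ∪ D)))') = {7, 8, 9, 10, 12, 14}
Both equal {7, 8, 9, 10, 12, 14}, so B \ (C' \ (D \ ((B ∪ D) Δ D))) = B \ (C' ∩ (D \ (D Δ (B ∪ D)))').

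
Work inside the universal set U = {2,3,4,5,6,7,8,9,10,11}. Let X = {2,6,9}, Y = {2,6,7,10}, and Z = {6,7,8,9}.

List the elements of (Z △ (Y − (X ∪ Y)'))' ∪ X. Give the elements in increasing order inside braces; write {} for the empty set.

{2,3,4,5,6,7,9,11}

X ∪ Y = {2,6,7,9,10}
(X ∪ Y)' = {3,4,5,8,11}
Y − (X ∪ Y)' = {2,6,7,10}
Z △ (Y − (X ∪ Y)') = {2,8,9,10}
(Z △ (Y − (X ∪ Y)'))' = {3,4,5,6,7,11}
(Z △ (Y − (X ∪ Y)'))' ∪ X = {2,3,4,5,6,7,9,11}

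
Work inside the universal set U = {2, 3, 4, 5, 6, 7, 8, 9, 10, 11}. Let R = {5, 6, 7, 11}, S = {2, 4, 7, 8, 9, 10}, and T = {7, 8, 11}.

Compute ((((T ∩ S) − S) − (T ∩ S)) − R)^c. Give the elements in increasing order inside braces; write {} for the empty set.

{2, 3, 4, 5, 6, 7, 8, 9, 10, 11}

T ∩ S = {7, 8}
(T ∩ S) − S = {}
((T ∩ S) − S) − (T ∩ S) = {}
(((T ∩ S) − S) − (T ∩ S)) − R = {}
((((T ∩ S) − S) − (T ∩ S)) − R)^c = {2, 3, 4, 5, 6, 7, 8, 9, 10, 11}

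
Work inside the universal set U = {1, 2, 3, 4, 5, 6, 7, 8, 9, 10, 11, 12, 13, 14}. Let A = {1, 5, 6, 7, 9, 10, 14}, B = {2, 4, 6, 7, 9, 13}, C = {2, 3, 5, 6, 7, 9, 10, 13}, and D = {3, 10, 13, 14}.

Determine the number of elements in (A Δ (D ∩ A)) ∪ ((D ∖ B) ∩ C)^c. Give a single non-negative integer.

D ∩ A = {10, 14}
A Δ (D ∩ A) = {1, 5, 6, 7, 9}
D ∖ B = {3, 10, 14}
(D ∖ B) ∩ C = {3, 10}
((D ∖ B) ∩ C)^c = {1, 2, 4, 5, 6, 7, 8, 9, 11, 12, 13, 14}
(A Δ (D ∩ A)) ∪ ((D ∖ B) ∩ C)^c = {1, 2, 4, 5, 6, 7, 8, 9, 11, 12, 13, 14}
|(A Δ (D ∩ A)) ∪ ((D ∖ B) ∩ C)^c| = 12

12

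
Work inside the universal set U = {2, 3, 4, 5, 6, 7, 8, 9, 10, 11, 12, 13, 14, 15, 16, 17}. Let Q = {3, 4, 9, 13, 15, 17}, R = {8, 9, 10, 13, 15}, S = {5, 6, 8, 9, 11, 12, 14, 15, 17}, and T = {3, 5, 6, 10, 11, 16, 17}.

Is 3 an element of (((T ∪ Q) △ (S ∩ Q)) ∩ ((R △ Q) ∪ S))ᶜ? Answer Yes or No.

3 ∈ T and 3 ∈ Q, so 3 ∈ T ∪ Q
3 ∉ S and 3 ∈ Q, so 3 ∉ S ∩ Q
3 ∈ (T ∪ Q) and 3 ∉ (S ∩ Q), so 3 ∈ (T ∪ Q) △ (S ∩ Q)
3 ∉ R and 3 ∈ Q, so 3 ∈ R △ Q
3 ∈ (R △ Q) and 3 ∉ S, so 3 ∈ (R △ Q) ∪ S
3 ∈ ((T ∪ Q) △ (S ∩ Q)) and 3 ∈ ((R △ Q) ∪ S), so 3 ∈ ((T ∪ Q) △ (S ∩ Q)) ∩ ((R △ Q) ∪ S)
3 ∉ (((T ∪ Q) △ (S ∩ Q)) ∩ ((R △ Q) ∪ S))ᶜ since 3 ∈ (((T ∪ Q) △ (S ∩ Q)) ∩ ((R △ Q) ∪ S))

No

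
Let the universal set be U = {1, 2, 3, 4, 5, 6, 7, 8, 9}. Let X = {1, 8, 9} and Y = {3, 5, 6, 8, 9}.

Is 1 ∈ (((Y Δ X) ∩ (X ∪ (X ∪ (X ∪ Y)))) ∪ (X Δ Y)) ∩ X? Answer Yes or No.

1 ∉ Y and 1 ∈ X, so 1 ∈ Y Δ X
1 ∈ X and 1 ∉ Y, so 1 ∈ X ∪ Y
1 ∈ X and 1 ∈ (X ∪ Y), so 1 ∈ X ∪ (X ∪ Y)
1 ∈ X and 1 ∈ (X ∪ (X ∪ Y)), so 1 ∈ X ∪ (X ∪ (X ∪ Y))
1 ∈ (Y Δ X) and 1 ∈ (X ∪ (X ∪ (X ∪ Y))), so 1 ∈ (Y Δ X) ∩ (X ∪ (X ∪ (X ∪ Y)))
1 ∈ X and 1 ∉ Y, so 1 ∈ X Δ Y
1 ∈ ((Y Δ X) ∩ (X ∪ (X ∪ (X ∪ Y)))) and 1 ∈ (X Δ Y), so 1 ∈ ((Y Δ X) ∩ (X ∪ (X ∪ (X ∪ Y)))) ∪ (X Δ Y)
1 ∈ (((Y Δ X) ∩ (X ∪ (X ∪ (X ∪ Y)))) ∪ (X Δ Y)) and 1 ∈ X, so 1 ∈ (((Y Δ X) ∩ (X ∪ (X ∪ (X ∪ Y)))) ∪ (X Δ Y)) ∩ X

Yes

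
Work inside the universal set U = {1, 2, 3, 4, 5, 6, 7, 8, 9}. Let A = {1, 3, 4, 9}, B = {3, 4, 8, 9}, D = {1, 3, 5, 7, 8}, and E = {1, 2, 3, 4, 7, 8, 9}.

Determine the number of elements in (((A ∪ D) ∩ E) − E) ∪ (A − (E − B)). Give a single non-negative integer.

A ∪ D = {1, 3, 4, 5, 7, 8, 9}
(A ∪ D) ∩ E = {1, 3, 4, 7, 8, 9}
((A ∪ D) ∩ E) − E = {}
E − B = {1, 2, 7}
A − (E − B) = {3, 4, 9}
(((A ∪ D) ∩ E) − E) ∪ (A − (E − B)) = {3, 4, 9}
|(((A ∪ D) ∩ E) − E) ∪ (A − (E − B))| = 3

3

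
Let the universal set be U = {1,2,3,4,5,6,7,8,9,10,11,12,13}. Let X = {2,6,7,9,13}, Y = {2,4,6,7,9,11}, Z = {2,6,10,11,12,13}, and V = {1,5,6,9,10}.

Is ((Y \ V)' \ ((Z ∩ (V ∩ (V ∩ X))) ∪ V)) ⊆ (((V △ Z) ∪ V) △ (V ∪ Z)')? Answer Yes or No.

Yes

Y \ V = {2,4,7,11}
(Y \ V)' = {1,3,5,6,8,9,10,12,13}
V ∩ X = {6,9}
V ∩ (V ∩ X) = {6,9}
Z ∩ (V ∩ (V ∩ X)) = {6}
(Z ∩ (V ∩ (V ∩ X))) ∪ V = {1,5,6,9,10}
(Y \ V)' \ ((Z ∩ (V ∩ (V ∩ X))) ∪ V) = {3,8,12,13}
V △ Z = {1,2,5,9,11,12,13}
(V △ Z) ∪ V = {1,2,5,6,9,10,11,12,13}
V ∪ Z = {1,2,5,6,9,10,11,12,13}
(V ∪ Z)' = {3,4,7,8}
((V △ Z) ∪ V) △ (V ∪ Z)' = {1,2,3,4,5,6,7,8,9,10,11,12,13}
Every element of {3,8,12,13} is in {1,2,3,4,5,6,7,8,9,10,11,12,13}, so (Y \ V)' \ ((Z ∩ (V ∩ (V ∩ X))) ∪ V) ⊆ ((V △ Z) ∪ V) △ (V ∪ Z)'.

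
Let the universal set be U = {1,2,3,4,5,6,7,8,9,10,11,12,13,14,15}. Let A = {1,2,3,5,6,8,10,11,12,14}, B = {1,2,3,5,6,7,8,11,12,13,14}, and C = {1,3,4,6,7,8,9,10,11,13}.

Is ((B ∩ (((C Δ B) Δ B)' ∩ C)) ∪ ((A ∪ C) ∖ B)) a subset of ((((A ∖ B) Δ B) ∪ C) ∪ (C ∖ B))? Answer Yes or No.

Yes

C Δ B = {2,4,5,9,10,12,14}
(C Δ B) Δ B = {1,3,4,6,7,8,9,10,11,13}
((C Δ B) Δ B)' = {2,5,12,14,15}
((C Δ B) Δ B)' ∩ C = {}
B ∩ (((C Δ B) Δ B)' ∩ C) = {}
A ∪ C = {1,2,3,4,5,6,7,8,9,10,11,12,13,14}
(A ∪ C) ∖ B = {4,9,10}
(B ∩ (((C Δ B) Δ B)' ∩ C)) ∪ ((A ∪ C) ∖ B) = {4,9,10}
A ∖ B = {10}
(A ∖ B) Δ B = {1,2,3,5,6,7,8,10,11,12,13,14}
((A ∖ B) Δ B) ∪ C = {1,2,3,4,5,6,7,8,9,10,11,12,13,14}
C ∖ B = {4,9,10}
(((A ∖ B) Δ B) ∪ C) ∪ (C ∖ B) = {1,2,3,4,5,6,7,8,9,10,11,12,13,14}
Every element of {4,9,10} is in {1,2,3,4,5,6,7,8,9,10,11,12,13,14}, so (B ∩ (((C Δ B) Δ B)' ∩ C)) ∪ ((A ∪ C) ∖ B) ⊆ (((A ∖ B) Δ B) ∪ C) ∪ (C ∖ B).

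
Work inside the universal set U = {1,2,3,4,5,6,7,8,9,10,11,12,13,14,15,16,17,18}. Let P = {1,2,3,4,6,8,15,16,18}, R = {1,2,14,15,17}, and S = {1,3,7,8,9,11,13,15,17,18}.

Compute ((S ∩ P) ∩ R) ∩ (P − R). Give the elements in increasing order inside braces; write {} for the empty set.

{}

S ∩ P = {1,3,8,15,18}
(S ∩ P) ∩ R = {1,15}
P − R = {3,4,6,8,16,18}
((S ∩ P) ∩ R) ∩ (P − R) = {}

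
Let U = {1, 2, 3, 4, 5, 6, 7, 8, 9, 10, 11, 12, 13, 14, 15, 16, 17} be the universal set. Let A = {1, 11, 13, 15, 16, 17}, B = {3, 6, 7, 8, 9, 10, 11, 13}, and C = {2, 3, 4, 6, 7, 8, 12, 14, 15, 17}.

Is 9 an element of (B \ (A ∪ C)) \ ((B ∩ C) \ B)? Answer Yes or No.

Yes

9 ∉ A and 9 ∉ C, so 9 ∉ A ∪ C
9 ∈ B and 9 ∉ (A ∪ C), so 9 ∈ B \ (A ∪ C)
9 ∈ B and 9 ∉ C, so 9 ∉ B ∩ C
9 ∉ (B ∩ C) and 9 ∈ B, so 9 ∉ (B ∩ C) \ B
9 ∈ (B \ (A ∪ C)) and 9 ∉ ((B ∩ C) \ B), so 9 ∈ (B \ (A ∪ C)) \ ((B ∩ C) \ B)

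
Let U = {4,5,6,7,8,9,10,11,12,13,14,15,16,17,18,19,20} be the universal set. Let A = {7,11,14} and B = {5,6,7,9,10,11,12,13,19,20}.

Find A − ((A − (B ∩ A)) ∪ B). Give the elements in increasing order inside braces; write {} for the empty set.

{}

B ∩ A = {7,11}
A − (B ∩ A) = {14}
(A − (B ∩ A)) ∪ B = {5,6,7,9,10,11,12,13,14,19,20}
A − ((A − (B ∩ A)) ∪ B) = {}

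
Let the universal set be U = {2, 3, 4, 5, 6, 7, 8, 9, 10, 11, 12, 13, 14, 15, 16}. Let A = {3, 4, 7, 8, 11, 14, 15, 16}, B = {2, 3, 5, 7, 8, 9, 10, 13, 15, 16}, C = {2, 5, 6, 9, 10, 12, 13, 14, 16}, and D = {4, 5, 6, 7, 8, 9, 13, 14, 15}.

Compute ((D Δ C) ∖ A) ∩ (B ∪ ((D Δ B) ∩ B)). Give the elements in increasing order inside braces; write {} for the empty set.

D Δ C = {2, 4, 7, 8, 10, 12, 15, 16}
(D Δ C) ∖ A = {2, 10, 12}
D Δ B = {2, 3, 4, 6, 10, 14, 16}
(D Δ B) ∩ B = {2, 3, 10, 16}
B ∪ ((D Δ B) ∩ B) = {2, 3, 5, 7, 8, 9, 10, 13, 15, 16}
((D Δ C) ∖ A) ∩ (B ∪ ((D Δ B) ∩ B)) = {2, 10}

{2, 10}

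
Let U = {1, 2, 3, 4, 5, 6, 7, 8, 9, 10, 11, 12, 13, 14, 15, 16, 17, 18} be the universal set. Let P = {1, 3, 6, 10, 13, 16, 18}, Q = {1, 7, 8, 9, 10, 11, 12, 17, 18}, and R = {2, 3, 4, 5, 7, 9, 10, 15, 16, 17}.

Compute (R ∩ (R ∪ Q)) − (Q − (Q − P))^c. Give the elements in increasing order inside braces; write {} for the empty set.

{10}

R ∪ Q = {1, 2, 3, 4, 5, 7, 8, 9, 10, 11, 12, 15, 16, 17, 18}
R ∩ (R ∪ Q) = {2, 3, 4, 5, 7, 9, 10, 15, 16, 17}
Q − P = {7, 8, 9, 11, 12, 17}
Q − (Q − P) = {1, 10, 18}
(Q − (Q − P))^c = {2, 3, 4, 5, 6, 7, 8, 9, 11, 12, 13, 14, 15, 16, 17}
(R ∩ (R ∪ Q)) − (Q − (Q − P))^c = {10}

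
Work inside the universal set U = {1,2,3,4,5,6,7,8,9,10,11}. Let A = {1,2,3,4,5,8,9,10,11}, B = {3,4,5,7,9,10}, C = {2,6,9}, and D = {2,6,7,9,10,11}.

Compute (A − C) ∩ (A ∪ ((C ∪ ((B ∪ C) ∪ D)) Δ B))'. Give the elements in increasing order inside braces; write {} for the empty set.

A − C = {1,3,4,5,8,10,11}
B ∪ C = {2,3,4,5,6,7,9,10}
(B ∪ C) ∪ D = {2,3,4,5,6,7,9,10,11}
C ∪ ((B ∪ C) ∪ D) = {2,3,4,5,6,7,9,10,11}
(C ∪ ((B ∪ C) ∪ D)) Δ B = {2,6,11}
A ∪ ((C ∪ ((B ∪ C) ∪ D)) Δ B) = {1,2,3,4,5,6,8,9,10,11}
(A ∪ ((C ∪ ((B ∪ C) ∪ D)) Δ B))' = {7}
(A − C) ∩ (A ∪ ((C ∪ ((B ∪ C) ∪ D)) Δ B))' = {}

{}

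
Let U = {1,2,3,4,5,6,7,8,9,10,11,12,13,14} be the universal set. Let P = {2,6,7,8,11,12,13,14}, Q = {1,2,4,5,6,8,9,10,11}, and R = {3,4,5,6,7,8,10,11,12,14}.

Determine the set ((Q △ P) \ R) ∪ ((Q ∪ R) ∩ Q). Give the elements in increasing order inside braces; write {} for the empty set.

Q △ P = {1,4,5,7,9,10,12,13,14}
(Q △ P) \ R = {1,9,13}
Q ∪ R = {1,2,3,4,5,6,7,8,9,10,11,12,14}
(Q ∪ R) ∩ Q = {1,2,4,5,6,8,9,10,11}
((Q △ P) \ R) ∪ ((Q ∪ R) ∩ Q) = {1,2,4,5,6,8,9,10,11,13}

{1,2,4,5,6,8,9,10,11,13}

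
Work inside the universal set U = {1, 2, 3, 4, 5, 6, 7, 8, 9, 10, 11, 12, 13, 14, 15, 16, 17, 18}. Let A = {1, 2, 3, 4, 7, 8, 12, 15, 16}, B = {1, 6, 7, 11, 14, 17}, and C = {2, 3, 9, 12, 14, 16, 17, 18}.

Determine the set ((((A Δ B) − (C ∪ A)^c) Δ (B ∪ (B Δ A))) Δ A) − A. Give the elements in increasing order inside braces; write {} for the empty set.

A Δ B = {2, 3, 4, 6, 8, 11, 12, 14, 15, 16, 17}
C ∪ A = {1, 2, 3, 4, 7, 8, 9, 12, 14, 15, 16, 17, 18}
(C ∪ A)^c = {5, 6, 10, 11, 13}
(A Δ B) − (C ∪ A)^c = {2, 3, 4, 8, 12, 14, 15, 16, 17}
B Δ A = {2, 3, 4, 6, 8, 11, 12, 14, 15, 16, 17}
B ∪ (B Δ A) = {1, 2, 3, 4, 6, 7, 8, 11, 12, 14, 15, 16, 17}
((A Δ B) − (C ∪ A)^c) Δ (B ∪ (B Δ A)) = {1, 6, 7, 11}
(((A Δ B) − (C ∪ A)^c) Δ (B ∪ (B Δ A))) Δ A = {2, 3, 4, 6, 8, 11, 12, 15, 16}
((((A Δ B) − (C ∪ A)^c) Δ (B ∪ (B Δ A))) Δ A) − A = {6, 11}

{6, 11}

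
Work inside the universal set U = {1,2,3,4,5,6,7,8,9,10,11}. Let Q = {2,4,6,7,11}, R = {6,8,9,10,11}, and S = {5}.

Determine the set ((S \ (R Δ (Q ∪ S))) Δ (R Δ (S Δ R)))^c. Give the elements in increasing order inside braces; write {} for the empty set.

Q ∪ S = {2,4,5,6,7,11}
R Δ (Q ∪ S) = {2,4,5,7,8,9,10}
S \ (R Δ (Q ∪ S)) = {}
S Δ R = {5,6,8,9,10,11}
R Δ (S Δ R) = {5}
(S \ (R Δ (Q ∪ S))) Δ (R Δ (S Δ R)) = {5}
((S \ (R Δ (Q ∪ S))) Δ (R Δ (S Δ R)))^c = {1,2,3,4,6,7,8,9,10,11}

{1,2,3,4,6,7,8,9,10,11}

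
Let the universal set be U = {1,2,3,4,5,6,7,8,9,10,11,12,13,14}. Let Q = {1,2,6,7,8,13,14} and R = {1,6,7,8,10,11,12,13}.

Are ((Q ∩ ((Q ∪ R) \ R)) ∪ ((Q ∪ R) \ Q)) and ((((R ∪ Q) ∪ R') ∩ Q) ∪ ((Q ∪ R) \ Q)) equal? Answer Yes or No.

No

Q ∪ R = {1,2,6,7,8,10,11,12,13,14}
(Q ∪ R) \ R = {2,14}
Q ∩ ((Q ∪ R) \ R) = {2,14}
(Q ∪ R) \ Q = {10,11,12}
(Q ∩ ((Q ∪ R) \ R)) ∪ ((Q ∪ R) \ Q) = {2,10,11,12,14}
R ∪ Q = {1,2,6,7,8,10,11,12,13,14}
R' = {2,3,4,5,9,14}
(R ∪ Q) ∪ R' = {1,2,3,4,5,6,7,8,9,10,11,12,13,14}
((R ∪ Q) ∪ R') ∩ Q = {1,2,6,7,8,13,14}
(((R ∪ Q) ∪ R') ∩ Q) ∪ ((Q ∪ R) \ Q) = {1,2,6,7,8,10,11,12,13,14}
1 ∈ (((R ∪ Q) ∪ R') ∩ Q) ∪ ((Q ∪ R) \ Q) but 1 ∉ (Q ∩ ((Q ∪ R) \ R)) ∪ ((Q ∪ R) \ Q), so they differ.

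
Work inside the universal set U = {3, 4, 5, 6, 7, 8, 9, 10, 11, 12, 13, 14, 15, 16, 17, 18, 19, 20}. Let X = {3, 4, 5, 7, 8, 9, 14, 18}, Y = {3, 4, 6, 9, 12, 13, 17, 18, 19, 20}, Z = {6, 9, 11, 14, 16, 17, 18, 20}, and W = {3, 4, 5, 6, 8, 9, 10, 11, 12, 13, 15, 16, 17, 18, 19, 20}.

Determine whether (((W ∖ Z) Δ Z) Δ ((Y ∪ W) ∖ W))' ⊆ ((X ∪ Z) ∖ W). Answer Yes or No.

W ∖ Z = {3, 4, 5, 8, 10, 12, 13, 15, 19}
(W ∖ Z) Δ Z = {3, 4, 5, 6, 8, 9, 10, 11, 12, 13, 14, 15, 16, 17, 18, 19, 20}
Y ∪ W = {3, 4, 5, 6, 8, 9, 10, 11, 12, 13, 15, 16, 17, 18, 19, 20}
(Y ∪ W) ∖ W = {}
((W ∖ Z) Δ Z) Δ ((Y ∪ W) ∖ W) = {3, 4, 5, 6, 8, 9, 10, 11, 12, 13, 14, 15, 16, 17, 18, 19, 20}
(((W ∖ Z) Δ Z) Δ ((Y ∪ W) ∖ W))' = {7}
X ∪ Z = {3, 4, 5, 6, 7, 8, 9, 11, 14, 16, 17, 18, 20}
(X ∪ Z) ∖ W = {7, 14}
Every element of {7} is in {7, 14}, so (((W ∖ Z) Δ Z) Δ ((Y ∪ W) ∖ W))' ⊆ (X ∪ Z) ∖ W.

Yes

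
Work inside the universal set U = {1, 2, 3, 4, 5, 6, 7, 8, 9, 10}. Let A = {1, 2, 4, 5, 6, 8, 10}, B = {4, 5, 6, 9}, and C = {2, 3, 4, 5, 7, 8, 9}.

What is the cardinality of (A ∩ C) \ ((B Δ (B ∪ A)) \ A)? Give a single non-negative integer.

4

A ∩ C = {2, 4, 5, 8}
B ∪ A = {1, 2, 4, 5, 6, 8, 9, 10}
B Δ (B ∪ A) = {1, 2, 8, 10}
(B Δ (B ∪ A)) \ A = {}
(A ∩ C) \ ((B Δ (B ∪ A)) \ A) = {2, 4, 5, 8}
|(A ∩ C) \ ((B Δ (B ∪ A)) \ A)| = 4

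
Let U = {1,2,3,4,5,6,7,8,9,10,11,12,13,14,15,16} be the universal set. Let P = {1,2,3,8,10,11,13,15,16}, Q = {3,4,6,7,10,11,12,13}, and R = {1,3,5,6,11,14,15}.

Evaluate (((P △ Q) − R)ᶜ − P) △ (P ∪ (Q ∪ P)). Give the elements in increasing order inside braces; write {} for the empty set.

{1,2,3,4,5,7,8,9,10,11,12,13,14,15,16}

P △ Q = {1,2,4,6,7,8,12,15,16}
(P △ Q) − R = {2,4,7,8,12,16}
((P △ Q) − R)ᶜ = {1,3,5,6,9,10,11,13,14,15}
((P △ Q) − R)ᶜ − P = {5,6,9,14}
Q ∪ P = {1,2,3,4,6,7,8,10,11,12,13,15,16}
P ∪ (Q ∪ P) = {1,2,3,4,6,7,8,10,11,12,13,15,16}
(((P △ Q) − R)ᶜ − P) △ (P ∪ (Q ∪ P)) = {1,2,3,4,5,7,8,9,10,11,12,13,14,15,16}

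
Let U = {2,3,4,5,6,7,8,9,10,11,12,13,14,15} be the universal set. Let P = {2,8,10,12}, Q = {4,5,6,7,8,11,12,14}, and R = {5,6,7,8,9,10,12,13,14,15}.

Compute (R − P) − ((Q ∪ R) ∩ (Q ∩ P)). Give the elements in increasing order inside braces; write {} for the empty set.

{5,6,7,9,13,14,15}

R − P = {5,6,7,9,13,14,15}
Q ∪ R = {4,5,6,7,8,9,10,11,12,13,14,15}
Q ∩ P = {8,12}
(Q ∪ R) ∩ (Q ∩ P) = {8,12}
(R − P) − ((Q ∪ R) ∩ (Q ∩ P)) = {5,6,7,9,13,14,15}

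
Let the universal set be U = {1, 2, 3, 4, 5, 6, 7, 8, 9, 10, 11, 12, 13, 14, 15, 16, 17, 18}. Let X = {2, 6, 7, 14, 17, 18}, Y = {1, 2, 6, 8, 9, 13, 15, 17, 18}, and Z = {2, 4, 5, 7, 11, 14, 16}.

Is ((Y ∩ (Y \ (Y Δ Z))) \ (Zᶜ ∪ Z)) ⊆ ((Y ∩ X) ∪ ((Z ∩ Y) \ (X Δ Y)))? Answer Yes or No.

Y Δ Z = {1, 4, 5, 6, 7, 8, 9, 11, 13, 14, 15, 16, 17, 18}
Y \ (Y Δ Z) = {2}
Y ∩ (Y \ (Y Δ Z)) = {2}
Zᶜ = {1, 3, 6, 8, 9, 10, 12, 13, 15, 17, 18}
Zᶜ ∪ Z = {1, 2, 3, 4, 5, 6, 7, 8, 9, 10, 11, 12, 13, 14, 15, 16, 17, 18}
(Y ∩ (Y \ (Y Δ Z))) \ (Zᶜ ∪ Z) = {}
Y ∩ X = {2, 6, 17, 18}
Z ∩ Y = {2}
X Δ Y = {1, 7, 8, 9, 13, 14, 15}
(Z ∩ Y) \ (X Δ Y) = {2}
(Y ∩ X) ∪ ((Z ∩ Y) \ (X Δ Y)) = {2, 6, 17, 18}
Every element of {} is in {2, 6, 17, 18}, so (Y ∩ (Y \ (Y Δ Z))) \ (Zᶜ ∪ Z) ⊆ (Y ∩ X) ∪ ((Z ∩ Y) \ (X Δ Y)).

Yes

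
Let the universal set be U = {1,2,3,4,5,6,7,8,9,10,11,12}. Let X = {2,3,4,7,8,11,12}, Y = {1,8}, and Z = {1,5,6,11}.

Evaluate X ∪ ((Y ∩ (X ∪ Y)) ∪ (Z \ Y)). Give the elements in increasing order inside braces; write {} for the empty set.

X ∪ Y = {1,2,3,4,7,8,11,12}
Y ∩ (X ∪ Y) = {1,8}
Z \ Y = {5,6,11}
(Y ∩ (X ∪ Y)) ∪ (Z \ Y) = {1,5,6,8,11}
X ∪ ((Y ∩ (X ∪ Y)) ∪ (Z \ Y)) = {1,2,3,4,5,6,7,8,11,12}

{1,2,3,4,5,6,7,8,11,12}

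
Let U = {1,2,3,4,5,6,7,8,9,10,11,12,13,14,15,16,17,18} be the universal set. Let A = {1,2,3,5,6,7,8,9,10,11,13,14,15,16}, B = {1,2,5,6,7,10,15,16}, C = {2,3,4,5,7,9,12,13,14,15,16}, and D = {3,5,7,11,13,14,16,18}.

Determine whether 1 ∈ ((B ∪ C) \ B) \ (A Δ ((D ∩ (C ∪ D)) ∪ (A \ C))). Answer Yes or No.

1 ∈ B and 1 ∉ C, so 1 ∈ B ∪ C
1 ∈ (B ∪ C) and 1 ∈ B, so 1 ∉ (B ∪ C) \ B
1 ∉ C and 1 ∉ D, so 1 ∉ C ∪ D
1 ∉ D and 1 ∉ (C ∪ D), so 1 ∉ D ∩ (C ∪ D)
1 ∈ A and 1 ∉ C, so 1 ∈ A \ C
1 ∉ (D ∩ (C ∪ D)) and 1 ∈ (A \ C), so 1 ∈ (D ∩ (C ∪ D)) ∪ (A \ C)
1 ∈ A and 1 ∈ ((D ∩ (C ∪ D)) ∪ (A \ C)), so 1 ∉ A Δ ((D ∩ (C ∪ D)) ∪ (A \ C))
1 ∉ ((B ∪ C) \ B) and 1 ∉ (A Δ ((D ∩ (C ∪ D)) ∪ (A \ C))), so 1 ∉ ((B ∪ C) \ B) \ (A Δ ((D ∩ (C ∪ D)) ∪ (A \ C)))

No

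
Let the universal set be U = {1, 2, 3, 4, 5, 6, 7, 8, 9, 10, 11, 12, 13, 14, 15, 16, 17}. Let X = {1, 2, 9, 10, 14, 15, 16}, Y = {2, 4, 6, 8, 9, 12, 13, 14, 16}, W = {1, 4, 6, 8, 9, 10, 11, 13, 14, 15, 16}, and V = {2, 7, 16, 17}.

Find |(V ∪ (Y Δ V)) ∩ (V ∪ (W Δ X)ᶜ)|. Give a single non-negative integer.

7

Y Δ V = {4, 6, 7, 8, 9, 12, 13, 14, 17}
V ∪ (Y Δ V) = {2, 4, 6, 7, 8, 9, 12, 13, 14, 16, 17}
W Δ X = {2, 4, 6, 8, 11, 13}
(W Δ X)ᶜ = {1, 3, 5, 7, 9, 10, 12, 14, 15, 16, 17}
V ∪ (W Δ X)ᶜ = {1, 2, 3, 5, 7, 9, 10, 12, 14, 15, 16, 17}
(V ∪ (Y Δ V)) ∩ (V ∪ (W Δ X)ᶜ) = {2, 7, 9, 12, 14, 16, 17}
|(V ∪ (Y Δ V)) ∩ (V ∪ (W Δ X)ᶜ)| = 7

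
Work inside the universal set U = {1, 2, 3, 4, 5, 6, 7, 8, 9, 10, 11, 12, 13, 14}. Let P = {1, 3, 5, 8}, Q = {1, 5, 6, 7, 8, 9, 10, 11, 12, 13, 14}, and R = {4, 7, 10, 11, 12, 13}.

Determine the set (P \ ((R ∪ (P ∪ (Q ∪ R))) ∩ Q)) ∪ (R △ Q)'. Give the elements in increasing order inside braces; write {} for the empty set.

{2, 3, 7, 10, 11, 12, 13}

Q ∪ R = {1, 4, 5, 6, 7, 8, 9, 10, 11, 12, 13, 14}
P ∪ (Q ∪ R) = {1, 3, 4, 5, 6, 7, 8, 9, 10, 11, 12, 13, 14}
R ∪ (P ∪ (Q ∪ R)) = {1, 3, 4, 5, 6, 7, 8, 9, 10, 11, 12, 13, 14}
(R ∪ (P ∪ (Q ∪ R))) ∩ Q = {1, 5, 6, 7, 8, 9, 10, 11, 12, 13, 14}
P \ ((R ∪ (P ∪ (Q ∪ R))) ∩ Q) = {3}
R △ Q = {1, 4, 5, 6, 8, 9, 14}
(R △ Q)' = {2, 3, 7, 10, 11, 12, 13}
(P \ ((R ∪ (P ∪ (Q ∪ R))) ∩ Q)) ∪ (R △ Q)' = {2, 3, 7, 10, 11, 12, 13}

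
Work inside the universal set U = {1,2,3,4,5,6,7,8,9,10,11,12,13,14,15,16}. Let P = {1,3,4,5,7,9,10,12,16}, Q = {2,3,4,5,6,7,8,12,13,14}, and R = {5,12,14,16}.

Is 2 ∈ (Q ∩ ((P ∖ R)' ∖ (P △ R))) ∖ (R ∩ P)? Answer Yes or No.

Yes

2 ∉ P and 2 ∉ R, so 2 ∉ P ∖ R
2 ∈ (P ∖ R)' since 2 ∉ (P ∖ R)
2 ∉ P and 2 ∉ R, so 2 ∉ P △ R
2 ∈ (P ∖ R)' and 2 ∉ (P △ R), so 2 ∈ (P ∖ R)' ∖ (P △ R)
2 ∈ Q and 2 ∈ ((P ∖ R)' ∖ (P △ R)), so 2 ∈ Q ∩ ((P ∖ R)' ∖ (P △ R))
2 ∉ R and 2 ∉ P, so 2 ∉ R ∩ P
2 ∈ (Q ∩ ((P ∖ R)' ∖ (P △ R))) and 2 ∉ (R ∩ P), so 2 ∈ (Q ∩ ((P ∖ R)' ∖ (P △ R))) ∖ (R ∩ P)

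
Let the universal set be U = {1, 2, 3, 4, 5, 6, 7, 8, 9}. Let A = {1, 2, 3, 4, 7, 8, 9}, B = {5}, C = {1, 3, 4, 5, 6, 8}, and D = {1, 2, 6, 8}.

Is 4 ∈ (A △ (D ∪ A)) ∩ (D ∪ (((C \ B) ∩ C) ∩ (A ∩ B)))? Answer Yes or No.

4 ∉ D and 4 ∈ A, so 4 ∈ D ∪ A
4 ∈ A and 4 ∈ (D ∪ A), so 4 ∉ A △ (D ∪ A)
4 ∈ C and 4 ∉ B, so 4 ∈ C \ B
4 ∈ (C \ B) and 4 ∈ C, so 4 ∈ (C \ B) ∩ C
4 ∈ A and 4 ∉ B, so 4 ∉ A ∩ B
4 ∈ ((C \ B) ∩ C) and 4 ∉ (A ∩ B), so 4 ∉ ((C \ B) ∩ C) ∩ (A ∩ B)
4 ∉ D and 4 ∉ (((C \ B) ∩ C) ∩ (A ∩ B)), so 4 ∉ D ∪ (((C \ B) ∩ C) ∩ (A ∩ B))
4 ∉ (A △ (D ∪ A)) and 4 ∉ (D ∪ (((C \ B) ∩ C) ∩ (A ∩ B))), so 4 ∉ (A △ (D ∪ A)) ∩ (D ∪ (((C \ B) ∩ C) ∩ (A ∩ B)))

No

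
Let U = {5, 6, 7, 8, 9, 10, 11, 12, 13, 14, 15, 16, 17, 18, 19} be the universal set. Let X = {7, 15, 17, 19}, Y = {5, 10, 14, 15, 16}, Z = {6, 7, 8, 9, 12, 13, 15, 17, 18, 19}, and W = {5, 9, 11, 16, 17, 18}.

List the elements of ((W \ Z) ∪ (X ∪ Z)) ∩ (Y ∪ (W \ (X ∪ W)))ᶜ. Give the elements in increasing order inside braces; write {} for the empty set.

{6, 7, 8, 9, 11, 12, 13, 17, 18, 19}

W \ Z = {5, 11, 16}
X ∪ Z = {6, 7, 8, 9, 12, 13, 15, 17, 18, 19}
(W \ Z) ∪ (X ∪ Z) = {5, 6, 7, 8, 9, 11, 12, 13, 15, 16, 17, 18, 19}
X ∪ W = {5, 7, 9, 11, 15, 16, 17, 18, 19}
W \ (X ∪ W) = {}
Y ∪ (W \ (X ∪ W)) = {5, 10, 14, 15, 16}
(Y ∪ (W \ (X ∪ W)))ᶜ = {6, 7, 8, 9, 11, 12, 13, 17, 18, 19}
((W \ Z) ∪ (X ∪ Z)) ∩ (Y ∪ (W \ (X ∪ W)))ᶜ = {6, 7, 8, 9, 11, 12, 13, 17, 18, 19}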